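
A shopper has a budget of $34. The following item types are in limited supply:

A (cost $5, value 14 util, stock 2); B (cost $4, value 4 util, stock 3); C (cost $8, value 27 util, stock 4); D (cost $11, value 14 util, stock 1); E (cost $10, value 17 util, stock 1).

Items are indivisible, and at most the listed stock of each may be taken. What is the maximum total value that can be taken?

Top feasible selections:
- 2×A + 3×C: cost 34, value 109
- 4×C: cost 32, value 108
Best: 109 util.

109 util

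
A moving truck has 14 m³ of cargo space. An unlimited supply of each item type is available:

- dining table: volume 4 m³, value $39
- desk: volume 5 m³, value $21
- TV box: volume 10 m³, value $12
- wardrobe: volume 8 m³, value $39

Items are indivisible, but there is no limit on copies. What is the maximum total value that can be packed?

Best value-per-unit is dining table at 39/4, and filling with it alone uses volume 3×4=12. No mix of the others beats 3×39 = 117.

$117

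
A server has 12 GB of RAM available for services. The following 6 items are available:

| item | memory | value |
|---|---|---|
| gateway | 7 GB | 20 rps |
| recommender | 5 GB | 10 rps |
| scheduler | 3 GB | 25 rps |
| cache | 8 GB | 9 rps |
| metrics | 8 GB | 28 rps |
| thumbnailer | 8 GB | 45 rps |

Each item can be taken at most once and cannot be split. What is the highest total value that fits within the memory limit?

Check high-value combinations within 12 GB:
- scheduler+thumbnailer: memory 3+8=11, value 25+45=70
- scheduler+metrics: memory 3+8=11, value 25+28=53
- thumbnailer: memory 8, value 45
- gateway+scheduler: memory 7+3=10, value 20+25=45
Best: 70 rps.

70 rps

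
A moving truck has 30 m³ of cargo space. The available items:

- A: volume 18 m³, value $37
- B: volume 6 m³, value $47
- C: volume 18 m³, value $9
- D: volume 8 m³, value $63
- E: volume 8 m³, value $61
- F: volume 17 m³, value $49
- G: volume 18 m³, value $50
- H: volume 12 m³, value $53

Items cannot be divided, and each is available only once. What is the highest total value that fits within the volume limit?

Check high-value combinations within 30 m³:
- D+E+H: volume 8+8+12=28, value 63+61+53=177
- B+D+E: volume 6+8+8=22, value 47+63+61=171
- B+D+H: volume 6+8+12=26, value 47+63+53=163
- B+E+H: volume 6+8+12=26, value 47+61+53=161
Best: $177.

$177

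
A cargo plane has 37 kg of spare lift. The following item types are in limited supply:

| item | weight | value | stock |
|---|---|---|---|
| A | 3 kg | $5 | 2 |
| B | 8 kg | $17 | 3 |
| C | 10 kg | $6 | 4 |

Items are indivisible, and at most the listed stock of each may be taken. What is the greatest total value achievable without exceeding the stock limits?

Top feasible selections:
- 1×A + 3×B + 1×C: weight 37, value 62
- 2×A + 3×B: weight 30, value 61
- 3×B + 1×C: weight 34, value 57
Best: $62.

$62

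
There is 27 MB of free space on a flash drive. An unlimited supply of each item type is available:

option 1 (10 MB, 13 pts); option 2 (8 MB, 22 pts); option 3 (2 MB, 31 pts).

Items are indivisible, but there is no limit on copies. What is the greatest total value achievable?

403 pts

Best value-per-unit is option 3 at 31/2, and filling with it alone uses size 13×2=26. No mix of the others beats 13×31 = 403.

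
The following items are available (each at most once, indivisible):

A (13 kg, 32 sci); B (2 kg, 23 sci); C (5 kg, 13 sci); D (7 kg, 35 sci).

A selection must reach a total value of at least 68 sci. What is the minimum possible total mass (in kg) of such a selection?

Subsets with value ≥ 68, sorted by total mass:
- B+C+D: mass 14, value 71
- A+B+C: mass 20, value 68
- A+B+D: mass 22, value 90
Minimum mass: 14 kg.

14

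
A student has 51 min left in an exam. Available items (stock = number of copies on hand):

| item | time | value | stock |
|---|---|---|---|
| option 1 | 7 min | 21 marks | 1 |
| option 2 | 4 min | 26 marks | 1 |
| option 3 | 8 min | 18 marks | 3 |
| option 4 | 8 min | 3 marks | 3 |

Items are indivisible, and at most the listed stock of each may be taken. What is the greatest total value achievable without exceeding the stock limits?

107 marks

Best selections within time 51 and stock limits:
- 1×option 1 + 1×option 2 + 3×option 3 + 2×option 4: time 51, value 107
- 1×option 1 + 1×option 2 + 3×option 3 + 1×option 4: time 43, value 104
- 1×option 1 + 1×option 2 + 3×option 3: time 35, value 101
- 1×option 1 + 1×option 2 + 2×option 3 + 3×option 4: time 51, value 92
Best: 107 marks.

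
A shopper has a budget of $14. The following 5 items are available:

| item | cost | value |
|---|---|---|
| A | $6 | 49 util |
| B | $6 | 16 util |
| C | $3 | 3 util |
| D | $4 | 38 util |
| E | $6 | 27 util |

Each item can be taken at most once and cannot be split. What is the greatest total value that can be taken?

90 util

This is a 0/1 knapsack; check combinations near the capacity.
- A+C+D: cost 6+3+4=13, value 49+3+38=90
- A+D: cost 6+4=10, value 49+38=87
- A+E: cost 6+6=12, value 49+27=76
Best: 90 util.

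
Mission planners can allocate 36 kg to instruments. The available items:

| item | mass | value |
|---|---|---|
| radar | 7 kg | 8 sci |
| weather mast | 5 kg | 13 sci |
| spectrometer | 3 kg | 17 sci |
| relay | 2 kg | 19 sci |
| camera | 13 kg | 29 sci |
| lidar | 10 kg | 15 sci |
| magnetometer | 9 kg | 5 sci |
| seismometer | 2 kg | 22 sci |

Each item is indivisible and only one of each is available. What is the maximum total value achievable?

115 sci

This is a 0/1 knapsack; check combinations near the capacity.
- weather mast+spectrometer+relay+camera+lidar+seismometer: mass 5+3+2+13+10+2=35, value 13+17+19+29+15+22=115
- radar+weather mast+spectrometer+relay+camera+seismometer: mass 7+5+3+2+13+2=32, value 8+13+17+19+29+22=108
- weather mast+spectrometer+relay+camera+magnetometer+seismometer: mass 5+3+2+13+9+2=34, value 13+17+19+29+5+22=105
- spectrometer+relay+camera+lidar+seismometer: mass 3+2+13+10+2=30, value 17+19+29+15+22=102
- weather mast+spectrometer+relay+camera+seismometer: mass 5+3+2+13+2=25, value 13+17+19+29+22=100
Best: 115 sci.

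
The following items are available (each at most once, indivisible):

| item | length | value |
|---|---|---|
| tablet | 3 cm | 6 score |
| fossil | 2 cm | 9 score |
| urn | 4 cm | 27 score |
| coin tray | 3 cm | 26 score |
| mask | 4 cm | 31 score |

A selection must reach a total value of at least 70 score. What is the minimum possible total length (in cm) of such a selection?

11

Subsets with value ≥ 70, sorted by total length:
- urn+coin tray+mask: length 11, value 84
- tablet+fossil+coin tray+mask: length 12, value 72
- fossil+urn+coin tray+mask: length 13, value 93
- tablet+fossil+urn+mask: length 13, value 73
Minimum length: 11 cm.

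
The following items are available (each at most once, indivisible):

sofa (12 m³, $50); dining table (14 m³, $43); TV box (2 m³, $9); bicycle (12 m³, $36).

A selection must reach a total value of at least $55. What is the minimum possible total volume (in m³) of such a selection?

Subsets with value ≥ 55, sorted by total volume:
- sofa+TV box: volume 14, value 59
- sofa+bicycle: volume 24, value 86
- sofa+TV box+bicycle: volume 26, value 95
- sofa+dining table: volume 26, value 93
Minimum volume: 14 m³.

14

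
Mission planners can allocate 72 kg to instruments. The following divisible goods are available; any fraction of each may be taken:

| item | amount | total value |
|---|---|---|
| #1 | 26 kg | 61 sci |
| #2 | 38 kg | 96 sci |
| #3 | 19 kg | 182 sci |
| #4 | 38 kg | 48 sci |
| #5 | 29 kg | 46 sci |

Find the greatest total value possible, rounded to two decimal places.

Take in order of value per unit:
- #3 (182/19 per unit): all 19 → value 182, running total 182.00
- #2 (96/38 per unit): all 38 → value 96, running total 278.00
- #1 (61/26 per unit): 15 of 26 → value 15×61/26 = 35.1923, running total 313.19
Total 313.19.

313.19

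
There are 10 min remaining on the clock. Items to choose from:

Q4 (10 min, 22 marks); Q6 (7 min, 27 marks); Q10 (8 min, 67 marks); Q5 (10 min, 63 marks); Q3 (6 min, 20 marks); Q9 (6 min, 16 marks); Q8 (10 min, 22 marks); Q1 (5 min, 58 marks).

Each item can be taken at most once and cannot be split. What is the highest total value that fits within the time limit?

67 marks

Check high-value combinations within 10 min:
- Q10: time 8, value 67
- Q5: time 10, value 63
- Q1: time 5, value 58
- Q6: time 7, value 27
- Q4: time 10, value 22
Best: 67 marks.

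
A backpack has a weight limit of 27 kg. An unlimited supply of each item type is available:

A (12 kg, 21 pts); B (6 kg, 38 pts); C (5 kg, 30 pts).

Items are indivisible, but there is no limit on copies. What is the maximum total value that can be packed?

166 pts

Best value-per-unit is B at 38/6; filling with it alone gives 4×38 = 152.
Optimal mix: 2×B + 3×C → weight 27, value 166.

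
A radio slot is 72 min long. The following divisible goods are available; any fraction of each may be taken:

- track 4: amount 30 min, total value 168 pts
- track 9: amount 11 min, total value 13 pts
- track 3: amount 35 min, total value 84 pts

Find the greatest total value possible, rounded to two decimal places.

Take in order of value per unit:
- track 4 (168/30 per unit): all 30 → value 168, running total 168.00
- track 3 (84/35 per unit): all 35 → value 84, running total 252.00
- track 9 (13/11 per unit): 7 of 11 → value 7×13/11 = 8.2727, running total 260.27
Total 260.27.

260.27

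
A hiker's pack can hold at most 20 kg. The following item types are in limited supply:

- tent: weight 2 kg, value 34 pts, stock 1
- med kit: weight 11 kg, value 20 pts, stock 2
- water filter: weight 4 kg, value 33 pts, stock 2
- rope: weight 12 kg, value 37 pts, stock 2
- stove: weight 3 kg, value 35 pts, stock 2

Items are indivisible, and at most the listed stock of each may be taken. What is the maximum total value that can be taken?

Best selections within weight 20 and stock limits:
- 1×tent + 2×water filter + 2×stove: weight 16, value 170
- 1×tent + 1×rope + 2×stove: weight 20, value 141
- 1×tent + 1×water filter + 2×stove: weight 12, value 137
Best: 170 pts.

170 pts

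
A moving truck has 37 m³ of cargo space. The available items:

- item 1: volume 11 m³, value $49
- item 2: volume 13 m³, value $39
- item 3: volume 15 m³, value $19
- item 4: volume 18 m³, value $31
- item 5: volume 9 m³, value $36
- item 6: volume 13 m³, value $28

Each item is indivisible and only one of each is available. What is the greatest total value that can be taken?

$124

Check high-value combinations within 37 m³:
- item 1+item 2+item 5: volume 11+13+9=33, value 49+39+36=124
- item 1+item 2+item 6: volume 11+13+13=37, value 49+39+28=116
- item 1+item 5+item 6: volume 11+9+13=33, value 49+36+28=113
- item 1+item 3+item 5: volume 11+15+9=35, value 49+19+36=104
Best: $124.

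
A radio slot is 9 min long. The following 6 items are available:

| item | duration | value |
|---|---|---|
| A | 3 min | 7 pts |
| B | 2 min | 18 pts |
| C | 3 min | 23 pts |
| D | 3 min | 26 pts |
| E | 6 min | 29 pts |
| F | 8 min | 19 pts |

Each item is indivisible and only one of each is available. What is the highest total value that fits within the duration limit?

Check high-value combinations within 9 min:
- B+C+D: duration 2+3+3=8, value 18+23+26=67
- A+C+D: duration 3+3+3=9, value 7+23+26=56
- D+E: duration 3+6=9, value 26+29=55
- C+E: duration 3+6=9, value 23+29=52
- A+B+D: duration 3+2+3=8, value 7+18+26=51
Best: 67 pts.

67 pts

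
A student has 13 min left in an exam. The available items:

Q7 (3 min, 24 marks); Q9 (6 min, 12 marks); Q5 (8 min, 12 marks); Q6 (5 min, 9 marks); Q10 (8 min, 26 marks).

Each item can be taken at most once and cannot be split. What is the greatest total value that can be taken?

This is a 0/1 knapsack; check combinations near the capacity.
- Q7+Q10: time 3+8=11, value 24+26=50
- Q7+Q9: time 3+6=9, value 24+12=36
- Q7+Q5: time 3+8=11, value 24+12=36
- Q6+Q10: time 5+8=13, value 9+26=35
- Q7+Q6: time 3+5=8, value 24+9=33
Best: 50 marks.

50 marks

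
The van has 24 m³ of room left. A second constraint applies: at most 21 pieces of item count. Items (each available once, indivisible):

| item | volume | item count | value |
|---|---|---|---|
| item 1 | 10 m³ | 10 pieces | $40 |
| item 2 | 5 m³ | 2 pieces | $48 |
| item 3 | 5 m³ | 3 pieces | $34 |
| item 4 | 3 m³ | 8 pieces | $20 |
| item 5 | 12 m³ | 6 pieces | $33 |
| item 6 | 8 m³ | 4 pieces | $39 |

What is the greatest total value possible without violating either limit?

$141

Feasible sets respecting both limits:
- item 2+item 3+item 4+item 6: volume 21, item count 17, value 141
- item 1+item 2+item 6: volume 23, item count 16, value 127
- item 1+item 2+item 3: volume 20, item count 15, value 122
Best: $141.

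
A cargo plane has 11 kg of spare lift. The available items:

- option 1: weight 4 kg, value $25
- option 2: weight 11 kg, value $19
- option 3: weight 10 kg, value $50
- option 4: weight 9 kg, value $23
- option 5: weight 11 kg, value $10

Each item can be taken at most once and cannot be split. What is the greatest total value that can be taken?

Check high-value combinations within 11 kg:
- option 3: weight 10, value 50
- option 1: weight 4, value 25
- option 4: weight 9, value 23
Best: $50.

$50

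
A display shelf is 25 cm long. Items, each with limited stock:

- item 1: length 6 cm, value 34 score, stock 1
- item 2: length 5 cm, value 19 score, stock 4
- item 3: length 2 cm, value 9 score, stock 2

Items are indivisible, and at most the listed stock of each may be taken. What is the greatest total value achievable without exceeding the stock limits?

Top feasible selections:
- 1×item 1 + 3×item 2 + 2×item 3: length 25, value 109
- 1×item 1 + 3×item 2 + 1×item 3: length 23, value 100
Best: 109 score.

109 score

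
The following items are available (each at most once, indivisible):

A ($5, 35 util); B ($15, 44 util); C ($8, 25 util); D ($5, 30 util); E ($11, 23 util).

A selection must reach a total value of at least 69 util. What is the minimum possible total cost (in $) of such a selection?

18

Subsets with value ≥ 69, sorted by total cost:
- A+C+D: cost 18, value 90
- A+B: cost 20, value 79
Minimum cost: 18 $.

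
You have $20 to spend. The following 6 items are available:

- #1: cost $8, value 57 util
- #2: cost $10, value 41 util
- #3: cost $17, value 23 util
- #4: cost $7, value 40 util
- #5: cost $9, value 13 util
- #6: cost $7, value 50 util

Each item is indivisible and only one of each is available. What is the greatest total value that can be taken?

This is a 0/1 knapsack; check combinations near the capacity.
- #1+#6: cost 8+7=15, value 57+50=107
- #1+#2: cost 8+10=18, value 57+41=98
- #1+#4: cost 8+7=15, value 57+40=97
Best: 107 util.

107 util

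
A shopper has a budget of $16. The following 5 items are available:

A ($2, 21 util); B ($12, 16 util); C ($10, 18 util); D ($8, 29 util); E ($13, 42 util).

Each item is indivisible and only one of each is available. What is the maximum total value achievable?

Check high-value combinations within $16:
- A+E: cost 2+13=15, value 21+42=63
- A+D: cost 2+8=10, value 21+29=50
- E: cost 13, value 42
- A+C: cost 2+10=12, value 21+18=39
Best: 63 util.

63 util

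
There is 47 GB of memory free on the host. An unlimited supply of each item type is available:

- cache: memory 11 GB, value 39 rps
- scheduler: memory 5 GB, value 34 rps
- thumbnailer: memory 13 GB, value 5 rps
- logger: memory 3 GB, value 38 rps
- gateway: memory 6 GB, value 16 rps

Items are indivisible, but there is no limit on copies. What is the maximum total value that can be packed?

Best value-per-unit is logger at 38/3, and filling with it alone uses memory 15×3=45. No mix of the others beats 15×38 = 570.

570 rps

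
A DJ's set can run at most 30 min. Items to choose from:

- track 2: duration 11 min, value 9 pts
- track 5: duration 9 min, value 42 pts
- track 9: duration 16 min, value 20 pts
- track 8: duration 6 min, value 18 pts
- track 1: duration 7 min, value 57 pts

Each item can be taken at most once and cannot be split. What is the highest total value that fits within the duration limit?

117 pts

Check high-value combinations within 30 min:
- track 5+track 8+track 1: duration 9+6+7=22, value 42+18+57=117
- track 2+track 5+track 1: duration 11+9+7=27, value 9+42+57=108
- track 5+track 1: duration 9+7=16, value 42+57=99
Best: 117 pts.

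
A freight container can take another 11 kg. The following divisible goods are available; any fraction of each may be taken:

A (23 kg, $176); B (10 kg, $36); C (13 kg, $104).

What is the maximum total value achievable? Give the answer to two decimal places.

88.00

Take in order of value per unit:
- C (104/13 per unit): 11 of 13 → value 11×104/13 = 88.0000, running total 88.00
Total 88.00.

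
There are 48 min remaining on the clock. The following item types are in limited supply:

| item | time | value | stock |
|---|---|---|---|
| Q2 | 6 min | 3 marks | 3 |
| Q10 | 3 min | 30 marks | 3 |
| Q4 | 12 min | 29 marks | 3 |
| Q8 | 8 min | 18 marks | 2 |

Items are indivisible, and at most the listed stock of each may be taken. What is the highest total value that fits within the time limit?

Best selections within time 48 and stock limits:
- 3×Q10 + 3×Q4: time 45, value 177
- 1×Q2 + 3×Q10 + 2×Q4 + 1×Q8: time 47, value 169
- 3×Q10 + 2×Q4 + 1×Q8: time 41, value 166
Best: 177 marks.

177 marks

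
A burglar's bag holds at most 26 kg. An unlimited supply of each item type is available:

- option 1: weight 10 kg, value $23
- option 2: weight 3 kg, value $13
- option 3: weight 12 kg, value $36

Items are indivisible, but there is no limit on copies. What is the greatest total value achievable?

Best value-per-unit is option 2 at 13/3, and filling with it alone uses weight 8×3=24. No mix of the others beats 8×13 = 104.

$104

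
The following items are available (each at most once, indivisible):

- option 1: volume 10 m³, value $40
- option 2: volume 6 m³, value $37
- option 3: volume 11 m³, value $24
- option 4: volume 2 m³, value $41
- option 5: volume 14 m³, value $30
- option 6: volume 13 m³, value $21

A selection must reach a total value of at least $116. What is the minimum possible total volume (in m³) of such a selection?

Subsets with value ≥ 116, sorted by total volume:
- option 1+option 2+option 4: volume 18, value 118
- option 1+option 2+option 3+option 4: volume 29, value 142
- option 1+option 2+option 4+option 6: volume 31, value 139
Minimum volume: 18 m³.

18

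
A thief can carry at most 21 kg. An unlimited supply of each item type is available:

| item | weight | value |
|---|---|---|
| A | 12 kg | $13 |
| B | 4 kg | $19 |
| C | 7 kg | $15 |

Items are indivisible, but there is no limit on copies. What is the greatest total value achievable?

$95

Best value-per-unit is B at 19/4, and filling with it alone uses weight 5×4=20. No mix of the others beats 5×19 = 95.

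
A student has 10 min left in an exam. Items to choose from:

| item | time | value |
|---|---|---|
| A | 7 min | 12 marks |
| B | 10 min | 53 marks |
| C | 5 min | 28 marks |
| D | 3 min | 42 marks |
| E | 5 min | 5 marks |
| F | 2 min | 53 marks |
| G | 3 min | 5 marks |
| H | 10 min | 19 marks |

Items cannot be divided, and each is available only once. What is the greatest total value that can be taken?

123 marks

Check high-value combinations within 10 min:
- C+D+F: time 5+3+2=10, value 28+42+53=123
- D+F+G: time 3+2+3=8, value 42+53+5=100
- D+E+F: time 3+5+2=10, value 42+5+53=100
- D+F: time 3+2=5, value 42+53=95
- C+F+G: time 5+2+3=10, value 28+53+5=86
Best: 123 marks.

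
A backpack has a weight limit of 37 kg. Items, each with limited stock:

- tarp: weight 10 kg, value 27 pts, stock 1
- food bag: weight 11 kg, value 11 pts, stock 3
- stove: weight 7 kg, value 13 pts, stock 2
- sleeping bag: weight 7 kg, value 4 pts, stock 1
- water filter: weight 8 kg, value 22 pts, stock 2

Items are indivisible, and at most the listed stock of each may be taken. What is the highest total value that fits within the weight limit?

84 pts

Top feasible selections:
- 1×tarp + 1×stove + 2×water filter: weight 33, value 84
- 1×tarp + 1×food bag + 2×water filter: weight 37, value 82
Best: 84 pts.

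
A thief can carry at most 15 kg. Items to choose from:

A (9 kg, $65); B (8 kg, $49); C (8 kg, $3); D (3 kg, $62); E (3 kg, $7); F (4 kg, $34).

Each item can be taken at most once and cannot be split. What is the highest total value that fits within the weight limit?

This is a 0/1 knapsack; check combinations near the capacity.
- B+D+F: weight 8+3+4=15, value 49+62+34=145
- A+D+E: weight 9+3+3=15, value 65+62+7=134
- A+D: weight 9+3=12, value 65+62=127
Best: $145.

$145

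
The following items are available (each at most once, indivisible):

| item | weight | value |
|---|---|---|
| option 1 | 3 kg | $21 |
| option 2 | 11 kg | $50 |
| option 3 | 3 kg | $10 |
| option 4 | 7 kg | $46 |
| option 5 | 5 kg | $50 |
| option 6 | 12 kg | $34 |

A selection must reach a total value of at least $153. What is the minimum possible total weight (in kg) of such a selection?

Subsets with value ≥ 153, sorted by total weight:
- option 1+option 2+option 4+option 5: weight 26, value 167
- option 2+option 3+option 4+option 5: weight 26, value 156
- option 1+option 2+option 3+option 4+option 5: weight 29, value 177
- option 1+option 3+option 4+option 5+option 6: weight 30, value 161
Minimum weight: 26 kg.

26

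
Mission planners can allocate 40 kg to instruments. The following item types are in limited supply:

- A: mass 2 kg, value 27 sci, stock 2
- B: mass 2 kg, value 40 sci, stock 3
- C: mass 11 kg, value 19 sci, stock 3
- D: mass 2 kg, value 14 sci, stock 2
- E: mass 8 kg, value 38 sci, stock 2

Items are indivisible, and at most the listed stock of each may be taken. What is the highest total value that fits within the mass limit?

283 sci

Top feasible selections:
- 2×A + 3×B + 1×C + 1×D + 2×E: mass 39, value 283
- 2×A + 3×B + 2×D + 2×E: mass 30, value 278
Best: 283 sci.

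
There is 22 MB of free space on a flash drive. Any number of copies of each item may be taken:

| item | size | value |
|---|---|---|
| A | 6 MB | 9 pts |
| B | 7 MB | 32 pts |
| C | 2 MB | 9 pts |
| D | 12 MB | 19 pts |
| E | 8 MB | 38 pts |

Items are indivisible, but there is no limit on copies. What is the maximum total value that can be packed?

103 pts

Best value-per-unit is E at 38/8; filling with it alone gives 2×38 = 76.
Optimal mix: 3×C + 2×E → size 22, value 103.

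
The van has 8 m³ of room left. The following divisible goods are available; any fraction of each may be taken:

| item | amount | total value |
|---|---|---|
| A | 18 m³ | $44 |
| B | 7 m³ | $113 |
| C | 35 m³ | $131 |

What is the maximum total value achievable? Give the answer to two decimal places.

116.74

Take in order of value per unit:
- B (113/7 per unit): all 7 → value 113, running total 113.00
- C (131/35 per unit): 1 of 35 → value 1×131/35 = 3.7429, running total 116.74
Total 116.74.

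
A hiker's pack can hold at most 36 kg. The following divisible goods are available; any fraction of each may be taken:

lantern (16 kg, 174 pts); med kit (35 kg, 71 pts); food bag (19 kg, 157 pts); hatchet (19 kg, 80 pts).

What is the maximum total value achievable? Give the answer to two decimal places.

335.21

Take in order of value per unit:
- lantern (174/16 per unit): all 16 → value 174, running total 174.00
- food bag (157/19 per unit): all 19 → value 157, running total 331.00
- hatchet (80/19 per unit): 1 of 19 → value 1×80/19 = 4.2105, running total 335.21
Total 335.21.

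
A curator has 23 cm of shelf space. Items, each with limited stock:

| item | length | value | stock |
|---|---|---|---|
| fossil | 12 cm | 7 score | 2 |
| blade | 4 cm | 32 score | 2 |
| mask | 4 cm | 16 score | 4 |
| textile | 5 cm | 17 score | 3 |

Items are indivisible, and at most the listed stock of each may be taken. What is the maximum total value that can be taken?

Best selections within length 23 and stock limits:
- 2×blade + 3×textile: length 23, value 115
- 2×blade + 1×mask + 2×textile: length 22, value 114
- 2×blade + 2×mask + 1×textile: length 21, value 113
- 2×blade + 3×mask: length 20, value 112
Best: 115 score.

115 score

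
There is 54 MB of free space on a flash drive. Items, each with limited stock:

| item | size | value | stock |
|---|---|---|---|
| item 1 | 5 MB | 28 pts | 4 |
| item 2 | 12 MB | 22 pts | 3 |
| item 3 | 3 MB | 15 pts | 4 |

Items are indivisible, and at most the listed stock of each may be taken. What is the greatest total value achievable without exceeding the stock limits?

201 pts

Best selections within size 54 and stock limits:
- 4×item 1 + 2×item 2 + 3×item 3: size 53, value 201
- 4×item 1 + 1×item 2 + 4×item 3: size 44, value 194
Best: 201 pts.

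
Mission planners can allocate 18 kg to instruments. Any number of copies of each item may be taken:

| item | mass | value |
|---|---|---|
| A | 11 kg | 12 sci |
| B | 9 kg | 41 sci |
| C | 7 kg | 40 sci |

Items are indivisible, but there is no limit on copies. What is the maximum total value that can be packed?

82 sci

Best value-per-unit is C at 40/7; filling with it alone gives 2×40 = 80.
Optimal mix: 2×B → mass 18, value 82.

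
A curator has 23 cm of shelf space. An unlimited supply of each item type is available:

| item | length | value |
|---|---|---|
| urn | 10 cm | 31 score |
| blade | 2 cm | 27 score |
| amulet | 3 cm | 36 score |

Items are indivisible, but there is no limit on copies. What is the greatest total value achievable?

306 score

Best value-per-unit is blade at 27/2; filling with it alone gives 11×27 = 297.
Optimal mix: 10×blade + 1×amulet → length 23, value 306.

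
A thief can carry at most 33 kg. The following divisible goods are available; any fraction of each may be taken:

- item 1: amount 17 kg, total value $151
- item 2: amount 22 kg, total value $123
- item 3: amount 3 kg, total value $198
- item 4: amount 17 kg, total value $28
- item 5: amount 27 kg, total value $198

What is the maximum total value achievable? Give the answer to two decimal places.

Take in order of value per unit:
- item 3 (198/3 per unit): all 3 → value 198, running total 198.00
- item 1 (151/17 per unit): all 17 → value 151, running total 349.00
- item 5 (198/27 per unit): 13 of 27 → value 13×198/27 = 95.3333, running total 444.33
Total 444.33.

444.33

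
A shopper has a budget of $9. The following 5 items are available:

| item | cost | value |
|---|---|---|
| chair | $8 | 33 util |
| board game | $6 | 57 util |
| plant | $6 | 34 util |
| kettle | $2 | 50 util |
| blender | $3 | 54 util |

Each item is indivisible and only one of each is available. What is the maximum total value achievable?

111 util

Check high-value combinations within $9:
- board game+blender: cost 6+3=9, value 57+54=111
- board game+kettle: cost 6+2=8, value 57+50=107
- kettle+blender: cost 2+3=5, value 50+54=104
- plant+blender: cost 6+3=9, value 34+54=88
Best: 111 util.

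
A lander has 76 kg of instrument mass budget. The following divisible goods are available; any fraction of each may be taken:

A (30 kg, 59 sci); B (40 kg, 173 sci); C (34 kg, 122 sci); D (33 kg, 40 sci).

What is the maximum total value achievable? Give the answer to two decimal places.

298.93

Take in order of value per unit:
- B (173/40 per unit): all 40 → value 173, running total 173.00
- C (122/34 per unit): all 34 → value 122, running total 295.00
- A (59/30 per unit): 2 of 30 → value 2×59/30 = 3.9333, running total 298.93
Total 298.93.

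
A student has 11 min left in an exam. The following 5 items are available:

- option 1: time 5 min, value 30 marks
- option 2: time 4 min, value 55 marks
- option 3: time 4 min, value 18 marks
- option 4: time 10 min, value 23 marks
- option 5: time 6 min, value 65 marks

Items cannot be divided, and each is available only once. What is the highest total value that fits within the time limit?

Check high-value combinations within 11 min:
- option 2+option 5: time 4+6=10, value 55+65=120
- option 1+option 5: time 5+6=11, value 30+65=95
- option 1+option 2: time 5+4=9, value 30+55=85
Best: 120 marks.

120 marks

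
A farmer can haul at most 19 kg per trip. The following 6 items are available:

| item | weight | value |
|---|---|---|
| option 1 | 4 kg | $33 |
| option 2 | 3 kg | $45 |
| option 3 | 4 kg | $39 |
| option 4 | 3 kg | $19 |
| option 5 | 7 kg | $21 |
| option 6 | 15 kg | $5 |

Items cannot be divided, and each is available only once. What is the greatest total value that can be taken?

$138

Check high-value combinations within 19 kg:
- option 1+option 2+option 3+option 5: weight 4+3+4+7=18, value 33+45+39+21=138
- option 1+option 2+option 3+option 4: weight 4+3+4+3=14, value 33+45+39+19=136
- option 2+option 3+option 4+option 5: weight 3+4+3+7=17, value 45+39+19+21=124
- option 1+option 2+option 4+option 5: weight 4+3+3+7=17, value 33+45+19+21=118
Best: $138.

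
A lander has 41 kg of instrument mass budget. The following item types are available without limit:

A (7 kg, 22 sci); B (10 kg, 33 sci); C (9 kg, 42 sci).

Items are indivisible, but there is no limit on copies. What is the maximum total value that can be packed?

Best value-per-unit is C at 42/9; filling with it alone gives 4×42 = 168.
Optimal mix: 2×A + 3×C → mass 41, value 170.

170 sci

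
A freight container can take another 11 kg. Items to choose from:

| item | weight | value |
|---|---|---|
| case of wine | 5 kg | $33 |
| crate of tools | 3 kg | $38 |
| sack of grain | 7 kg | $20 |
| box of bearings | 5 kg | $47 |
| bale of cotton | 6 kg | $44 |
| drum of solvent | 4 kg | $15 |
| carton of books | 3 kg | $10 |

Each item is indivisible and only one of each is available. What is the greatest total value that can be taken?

$95

Check high-value combinations within 11 kg:
- crate of tools+box of bearings+carton of books: weight 3+5+3=11, value 38+47+10=95
- box of bearings+bale of cotton: weight 5+6=11, value 47+44=91
- crate of tools+box of bearings: weight 3+5=8, value 38+47=85
Best: $95.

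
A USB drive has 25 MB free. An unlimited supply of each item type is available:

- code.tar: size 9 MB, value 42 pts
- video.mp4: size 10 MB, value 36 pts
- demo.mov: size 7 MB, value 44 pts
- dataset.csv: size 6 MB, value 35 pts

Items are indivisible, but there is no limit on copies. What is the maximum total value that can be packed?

Best value-per-unit is demo.mov at 44/7; filling with it alone gives 3×44 = 132.
Optimal mix: 1×demo.mov + 3×dataset.csv → size 25, value 149.

149 pts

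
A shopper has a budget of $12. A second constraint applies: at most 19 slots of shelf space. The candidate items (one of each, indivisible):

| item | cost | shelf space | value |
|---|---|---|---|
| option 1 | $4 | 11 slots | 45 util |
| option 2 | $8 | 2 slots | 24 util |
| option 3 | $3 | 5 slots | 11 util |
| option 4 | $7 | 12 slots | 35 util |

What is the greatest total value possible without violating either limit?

69 util

Feasible sets respecting both limits:
- option 1+option 2: cost 12, shelf space 13, value 69
- option 1+option 3: cost 7, shelf space 16, value 56
- option 3+option 4: cost 10, shelf space 17, value 46
- option 1: cost 4, shelf space 11, value 45
Best: 69 util.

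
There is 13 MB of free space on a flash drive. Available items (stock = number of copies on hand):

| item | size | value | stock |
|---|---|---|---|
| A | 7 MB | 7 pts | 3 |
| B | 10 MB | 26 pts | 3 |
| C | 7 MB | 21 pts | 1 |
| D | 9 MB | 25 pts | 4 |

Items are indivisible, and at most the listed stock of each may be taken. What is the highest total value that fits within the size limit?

Top feasible selections:
- 1×B: size 10, value 26
- 1×D: size 9, value 25
- 1×C: size 7, value 21
- 1×A: size 7, value 7
Best: 26 pts.

26 pts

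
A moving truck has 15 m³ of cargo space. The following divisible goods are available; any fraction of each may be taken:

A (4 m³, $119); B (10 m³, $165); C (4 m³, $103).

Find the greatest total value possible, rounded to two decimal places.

Take in order of value per unit:
- A (119/4 per unit): all 4 → value 119, running total 119.00
- C (103/4 per unit): all 4 → value 103, running total 222.00
- B (165/10 per unit): 7 of 10 → value 7×165/10 = 115.5000, running total 337.50
Total 337.50.

337.50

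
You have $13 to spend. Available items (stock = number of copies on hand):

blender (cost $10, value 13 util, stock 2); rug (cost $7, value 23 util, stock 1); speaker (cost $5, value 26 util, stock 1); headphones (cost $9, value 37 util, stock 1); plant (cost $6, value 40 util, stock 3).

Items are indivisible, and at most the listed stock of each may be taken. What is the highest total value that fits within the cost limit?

Best selections within cost 13 and stock limits:
- 2×plant: cost 12, value 80
- 1×speaker + 1×plant: cost 11, value 66
- 1×rug + 1×plant: cost 13, value 63
Best: 80 util.

80 util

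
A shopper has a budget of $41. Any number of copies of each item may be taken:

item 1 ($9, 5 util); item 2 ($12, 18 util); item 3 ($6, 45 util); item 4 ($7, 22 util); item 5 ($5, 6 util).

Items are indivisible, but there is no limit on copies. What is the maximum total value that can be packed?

276 util

Best value-per-unit is item 3 at 45/6; filling with it alone gives 6×45 = 270.
Optimal mix: 6×item 3 + 1×item 5 → cost 41, value 276.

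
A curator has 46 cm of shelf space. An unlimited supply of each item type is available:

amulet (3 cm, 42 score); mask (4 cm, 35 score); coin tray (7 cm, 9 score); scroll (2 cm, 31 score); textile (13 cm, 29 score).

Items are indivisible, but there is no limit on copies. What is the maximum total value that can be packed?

713 score

Best value-per-unit is scroll at 31/2, and filling with it alone uses length 23×2=46. No mix of the others beats 23×31 = 713.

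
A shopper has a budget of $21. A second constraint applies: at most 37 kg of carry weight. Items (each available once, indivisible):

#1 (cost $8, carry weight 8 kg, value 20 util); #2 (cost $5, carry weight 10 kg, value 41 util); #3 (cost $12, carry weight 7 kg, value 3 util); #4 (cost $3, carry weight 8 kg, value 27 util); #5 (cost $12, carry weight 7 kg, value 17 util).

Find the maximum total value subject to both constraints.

88 util

Feasible sets respecting both limits:
- #1+#2+#4: cost 16, carry weight 26, value 88
- #2+#4+#5: cost 20, carry weight 25, value 85
- #2+#3+#4: cost 20, carry weight 25, value 71
- #2+#4: cost 8, carry weight 18, value 68
Best: 88 util.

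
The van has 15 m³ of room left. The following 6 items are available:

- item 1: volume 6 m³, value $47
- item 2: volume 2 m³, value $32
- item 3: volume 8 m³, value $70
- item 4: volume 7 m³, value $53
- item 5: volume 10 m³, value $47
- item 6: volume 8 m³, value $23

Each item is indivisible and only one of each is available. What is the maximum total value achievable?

This is a 0/1 knapsack; check combinations near the capacity.
- item 1+item 2+item 4: volume 6+2+7=15, value 47+32+53=132
- item 3+item 4: volume 8+7=15, value 70+53=123
- item 1+item 3: volume 6+8=14, value 47+70=117
Best: $132.

$132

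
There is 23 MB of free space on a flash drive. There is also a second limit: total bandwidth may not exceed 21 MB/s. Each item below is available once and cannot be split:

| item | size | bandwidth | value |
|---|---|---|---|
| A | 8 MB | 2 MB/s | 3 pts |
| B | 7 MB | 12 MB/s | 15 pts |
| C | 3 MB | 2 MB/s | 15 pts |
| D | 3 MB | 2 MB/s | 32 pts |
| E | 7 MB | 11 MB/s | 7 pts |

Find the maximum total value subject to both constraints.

65 pts

Feasible sets respecting both limits:
- A+B+C+D: size 21, bandwidth 18, value 65
- B+C+D: size 13, bandwidth 16, value 62
- A+C+D+E: size 21, bandwidth 17, value 57
Best: 65 pts.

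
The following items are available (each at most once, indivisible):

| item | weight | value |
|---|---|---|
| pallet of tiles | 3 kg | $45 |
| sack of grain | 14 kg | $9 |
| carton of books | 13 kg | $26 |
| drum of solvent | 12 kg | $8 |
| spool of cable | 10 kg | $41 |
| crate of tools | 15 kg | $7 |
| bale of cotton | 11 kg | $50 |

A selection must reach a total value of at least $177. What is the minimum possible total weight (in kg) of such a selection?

63

Subsets with value ≥ 177, sorted by total weight:
- pallet of tiles+sack of grain+carton of books+drum of solvent+spool of cable+bale of cotton: weight 63, value 179
- pallet of tiles+carton of books+drum of solvent+spool of cable+crate of tools+bale of cotton: weight 64, value 177
- pallet of tiles+sack of grain+carton of books+spool of cable+crate of tools+bale of cotton: weight 66, value 178
- pallet of tiles+sack of grain+carton of books+drum of solvent+spool of cable+crate of tools+bale of cotton: weight 78, value 186
Minimum weight: 63 kg.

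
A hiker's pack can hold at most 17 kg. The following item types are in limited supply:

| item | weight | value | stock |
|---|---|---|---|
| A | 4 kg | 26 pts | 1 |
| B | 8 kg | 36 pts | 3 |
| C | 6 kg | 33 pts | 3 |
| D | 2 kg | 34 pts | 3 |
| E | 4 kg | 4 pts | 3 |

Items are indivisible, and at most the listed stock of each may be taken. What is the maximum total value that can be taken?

161 pts

Top feasible selections:
- 1×A + 1×C + 3×D: weight 16, value 161
- 1×C + 3×D + 1×E: weight 16, value 139
- 1×B + 3×D: weight 14, value 138
- 1×C + 3×D: weight 12, value 135
Best: 161 pts.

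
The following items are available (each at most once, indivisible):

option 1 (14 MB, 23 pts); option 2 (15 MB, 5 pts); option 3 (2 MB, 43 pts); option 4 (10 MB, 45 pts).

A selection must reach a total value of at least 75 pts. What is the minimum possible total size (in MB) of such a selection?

12

Subsets with value ≥ 75, sorted by total size:
- option 3+option 4: size 12, value 88
- option 1+option 3+option 4: size 26, value 111
- option 2+option 3+option 4: size 27, value 93
- option 1+option 2+option 3+option 4: size 41, value 116
Minimum size: 12 MB.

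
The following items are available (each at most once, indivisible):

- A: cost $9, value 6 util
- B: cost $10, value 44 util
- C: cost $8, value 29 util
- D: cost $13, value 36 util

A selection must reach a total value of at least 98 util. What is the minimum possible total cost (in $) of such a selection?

Subsets with value ≥ 98, sorted by total cost:
- B+C+D: cost 31, value 109
- A+B+C+D: cost 40, value 115
Minimum cost: 31 $.

31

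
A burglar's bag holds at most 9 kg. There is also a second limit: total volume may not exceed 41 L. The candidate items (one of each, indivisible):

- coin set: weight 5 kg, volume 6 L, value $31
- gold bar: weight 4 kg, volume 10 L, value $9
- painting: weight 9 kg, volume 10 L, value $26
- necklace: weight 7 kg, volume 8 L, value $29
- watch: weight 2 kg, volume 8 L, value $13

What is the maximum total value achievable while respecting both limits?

Feasible sets respecting both limits:
- coin set+watch: weight 7, volume 14, value 44
- necklace+watch: weight 9, volume 16, value 42
- coin set+gold bar: weight 9, volume 16, value 40
- coin set: weight 5, volume 6, value 31
Best: $44.

$44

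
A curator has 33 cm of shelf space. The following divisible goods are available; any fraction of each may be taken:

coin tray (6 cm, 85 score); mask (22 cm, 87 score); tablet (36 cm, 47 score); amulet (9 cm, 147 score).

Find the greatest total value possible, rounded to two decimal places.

Take in order of value per unit:
- amulet (147/9 per unit): all 9 → value 147, running total 147.00
- coin tray (85/6 per unit): all 6 → value 85, running total 232.00
- mask (87/22 per unit): 18 of 22 → value 18×87/22 = 71.1818, running total 303.18
Total 303.18.

303.18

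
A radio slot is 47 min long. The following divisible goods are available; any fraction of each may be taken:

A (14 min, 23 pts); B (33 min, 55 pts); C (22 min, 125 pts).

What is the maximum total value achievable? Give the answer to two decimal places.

Take in order of value per unit:
- C (125/22 per unit): all 22 → value 125, running total 125.00
- B (55/33 per unit): 25 of 33 → value 25×55/33 = 41.6667, running total 166.67
Total 166.67.

166.67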